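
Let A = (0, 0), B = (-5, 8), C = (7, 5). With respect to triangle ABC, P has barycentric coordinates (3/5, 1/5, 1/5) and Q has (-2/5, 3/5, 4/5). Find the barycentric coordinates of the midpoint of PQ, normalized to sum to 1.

Since both coordinate triples sum to 1, the midpoint's barycentrics are the componentwise average.
(3/5+-2/5)/2 = 1/10; similarly 2/5 and 1/2.

(1/10, 2/5, 1/2)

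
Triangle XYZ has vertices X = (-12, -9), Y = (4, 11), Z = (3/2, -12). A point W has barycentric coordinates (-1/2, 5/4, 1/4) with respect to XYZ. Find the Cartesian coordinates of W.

W = (-1/2)·X + (5/4)·Y + (1/4)·Z.
x-coordinate: (-1/2)·(-12) + (5/4)·4 + (1/4)·(3/2) = 91/8.
y-coordinate: (-1/2)·(-9) + (5/4)·11 + (1/4)·(-12) = 61/4.

(91/8, 61/4)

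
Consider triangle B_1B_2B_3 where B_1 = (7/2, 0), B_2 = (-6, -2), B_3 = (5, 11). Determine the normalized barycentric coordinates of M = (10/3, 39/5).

(2/15, 2/15, 11/15)

Signed area of the reference triangle: [B_1B_2B_3] = ½·((7/2)·(-2−11) + (-6)·(11−0) + 5·(0−(-2))) = ½·(-91/2 − 66 + 10) = -203/4.
[MB_2B_3] = ½·((10/3)·(-2−11) + (-6)·(11−(39/5)) + 5·(39/5−(-2))) = ½·(-130/3 − 96/5 + 49) = -203/30, so the B_1-coordinate is (-203/30)/(-203/4) = 2/15.
[B_1MB_3] = ½·((7/2)·(39/5−11) + (10/3)·(11−0) + 5·(0−(39/5))) = ½·(-56/5 + 110/3 − 39) = -203/30, so the B_2-coordinate is 2/15.
[B_1B_2M] = ½·((7/2)·(-2−(39/5)) + (-6)·(39/5−0) + (10/3)·(0−(-2))) = ½·(-343/10 − 234/5 + 20/3) = -2233/60, so the B_3-coordinate is 11/15.
Check: 2/15 + 2/15 + 11/15 = 1.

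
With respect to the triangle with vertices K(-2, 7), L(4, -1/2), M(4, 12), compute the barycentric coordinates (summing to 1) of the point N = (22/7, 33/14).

(1/7, 5/7, 1/7)

Signed area of the reference triangle: [KLM] = ½·((-2)·(-1/2−12) + 4·(12−7) + 4·(7−(-1/2))) = ½·(25 + 20 + 30) = 75/2.
[NLM] = ½·((22/7)·(-1/2−12) + 4·(12−(33/14)) + 4·(33/14−(-1/2))) = ½·(-275/7 + 270/7 + 80/7) = 75/14, so the K-coordinate is (75/14)/(75/2) = 1/7.
[KNM] = ½·((-2)·(33/14−12) + (22/7)·(12−7) + 4·(7−(33/14))) = ½·(135/7 + 110/7 + 130/7) = 375/14, so the L-coordinate is 5/7.
[KLN] = ½·((-2)·(-1/2−(33/14)) + 4·(33/14−7) + (22/7)·(7−(-1/2))) = ½·(40/7 − 130/7 + 165/7) = 75/14, so the M-coordinate is 1/7.
Check: 1/7 + 5/7 + 1/7 = 1.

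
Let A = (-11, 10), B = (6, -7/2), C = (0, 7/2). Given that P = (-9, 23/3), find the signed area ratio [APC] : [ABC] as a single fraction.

1/3

[ABC] = ½·((-11)·(-7/2−(7/2)) + 6·(7/2−10) + 0·(10−(-7/2))) = ½·(77 − 39 + 0) = 19.
[APC] = ½·((-11)·(23/3−(7/2)) + (-9)·(7/2−10) + 0·(10−(23/3))) = ½·(-275/6 + 117/2 + 0) = 19/3, so the ratio is (19/3)/19 = 1/3.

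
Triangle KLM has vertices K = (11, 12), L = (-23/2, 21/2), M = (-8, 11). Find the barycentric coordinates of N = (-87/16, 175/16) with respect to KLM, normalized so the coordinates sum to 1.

Signed area of the reference triangle: [KLM] = ½·(11·(21/2−11) + (-23/2)·(11−12) + (-8)·(12−(21/2))) = ½·(-11/2 + 23/2 − 12) = -3.
[NLM] = ½·((-87/16)·(21/2−11) + (-23/2)·(11−(175/16)) + (-8)·(175/16−(21/2))) = ½·(87/32 − 23/32 − 7/2) = -3/4, so the K-coordinate is (-3/4)/(-3) = 1/4.
[KNM] = ½·(11·(175/16−11) + (-87/16)·(11−12) + (-8)·(12−(175/16))) = ½·(-11/16 + 87/16 − 17/2) = -15/8, so the L-coordinate is 5/8.
[KLN] = ½·(11·(21/2−(175/16)) + (-23/2)·(175/16−12) + (-87/16)·(12−(21/2))) = ½·(-77/16 + 391/32 − 261/32) = -3/8, so the M-coordinate is 1/8.

(1/4, 5/8, 1/8)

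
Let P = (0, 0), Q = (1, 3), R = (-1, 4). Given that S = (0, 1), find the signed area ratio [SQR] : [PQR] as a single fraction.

[PQR] = ½·(0·(3−4) + 1·(4−0) + (-1)·(0−3)) = ½·(0 + 4 + 3) = 7/2.
[SQR] = ½·(0·(3−4) + 1·(4−1) + (-1)·(1−3)) = ½·(0 + 3 + 2) = 5/2, so the ratio is (5/2)/(7/2) = 5/7.

5/7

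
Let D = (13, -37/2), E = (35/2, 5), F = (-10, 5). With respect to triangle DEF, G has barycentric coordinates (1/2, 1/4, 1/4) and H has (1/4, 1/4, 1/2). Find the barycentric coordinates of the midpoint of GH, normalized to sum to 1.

Since both coordinate triples sum to 1, the midpoint's barycentrics are the componentwise average.
(1/2+1/4)/2 = 3/8; similarly 1/4 and 3/8.

(3/8, 1/4, 3/8)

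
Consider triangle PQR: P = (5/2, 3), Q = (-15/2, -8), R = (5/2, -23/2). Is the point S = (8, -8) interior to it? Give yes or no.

Barycentric coordinates of S: (217/580, -11/20, 341/290).
The three coordinates are positive, negative, positive; a point is interior exactly when all three are positive.

no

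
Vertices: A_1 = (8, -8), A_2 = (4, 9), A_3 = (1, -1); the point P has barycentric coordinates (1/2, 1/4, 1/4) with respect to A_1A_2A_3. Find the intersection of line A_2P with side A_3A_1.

Line A_2P meets A_3A_1 where the A_2-coordinate vanishes; zeroing P's A_2-weight and renormalizing leaves A_3, A_1-weights 1/4 : 1/2 → (1/3, 2/3).
So Q = (1/3)·A_3 + (2/3)·A_1 = (17/3, -17/3).

(17/3, -17/3)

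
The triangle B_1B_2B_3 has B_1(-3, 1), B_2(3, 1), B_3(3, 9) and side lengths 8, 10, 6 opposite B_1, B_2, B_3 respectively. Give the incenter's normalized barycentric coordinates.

(1/3, 5/12, 1/4)

The incenter has barycentric coordinates proportional to the opposite side lengths: (8 : 10 : 6).
Normalizing by 8+10+6 = 24 gives (1/3, 5/12, 1/4).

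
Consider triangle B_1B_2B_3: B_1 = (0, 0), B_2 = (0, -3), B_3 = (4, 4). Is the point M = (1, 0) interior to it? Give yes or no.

yes

Barycentric coordinates of M: (5/12, 1/3, 1/4).
The three coordinates are positive, positive, positive; a point is interior exactly when all three are positive.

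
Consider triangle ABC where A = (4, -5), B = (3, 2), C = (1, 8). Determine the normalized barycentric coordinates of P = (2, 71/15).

Signed area of the reference triangle: [ABC] = ½·(4·(2−8) + 3·(8−(-5)) + 1·(-5−2)) = ½·(-24 + 39 − 7) = 4.
[PBC] = ½·(2·(2−8) + 3·(8−(71/15)) + 1·(71/15−2)) = ½·(-12 + 49/5 + 41/15) = 4/15, so the A-coordinate is (4/15)/4 = 1/15.
[APC] = ½·(4·(71/15−8) + 2·(8−(-5)) + 1·(-5−(71/15))) = ½·(-196/15 + 26 − 146/15) = 8/5, so the B-coordinate is 2/5.
[ABP] = ½·(4·(2−(71/15)) + 3·(71/15−(-5)) + 2·(-5−2)) = ½·(-164/15 + 146/5 − 14) = 32/15, so the C-coordinate is 8/15.
Check: 1/15 + 2/5 + 8/15 = 1.

(1/15, 2/5, 8/15)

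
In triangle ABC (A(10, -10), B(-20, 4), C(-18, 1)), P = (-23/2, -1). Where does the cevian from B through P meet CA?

Barycentric coordinates of P with respect to ABC: (1/4, 1/4, 1/2).
On side CA the B-coordinate is zero; dropping P's B-weight 1/4 and renormalizing the remaining 1/2 : 1/4 gives weights 2/3, 1/3 on C, A.
Q = (2/3)·(-18, 1) + (1/3)·(10, -10) = (-26/3, -8/3).

(-26/3, -8/3)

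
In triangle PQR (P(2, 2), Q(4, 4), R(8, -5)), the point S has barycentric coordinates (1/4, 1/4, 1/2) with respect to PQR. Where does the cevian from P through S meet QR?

Line PS meets QR where the P-coordinate vanishes; zeroing S's P-weight and renormalizing leaves Q, R-weights 1/4 : 1/2 → (1/3, 2/3).
So T = (1/3)·Q + (2/3)·R = (20/3, -2).

(20/3, -2)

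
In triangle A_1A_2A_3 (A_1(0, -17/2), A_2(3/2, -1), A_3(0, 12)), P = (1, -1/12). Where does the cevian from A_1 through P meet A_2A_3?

Barycentric coordinates of P with respect to A_1A_2A_3: (1/6, 2/3, 1/6).
On side A_2A_3 the A_1-coordinate is zero; dropping P's A_1-weight 1/6 and renormalizing the remaining 2/3 : 1/6 gives weights 4/5, 1/5 on A_2, A_3.
Q = (4/5)·(3/2, -1) + (1/5)·(0, 12) = (6/5, 8/5).

(6/5, 8/5)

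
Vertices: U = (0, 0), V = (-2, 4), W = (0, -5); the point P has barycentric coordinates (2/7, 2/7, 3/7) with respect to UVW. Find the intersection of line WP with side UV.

Line WP meets UV where the W-coordinate vanishes; zeroing P's W-weight and renormalizing leaves U, V-weights 2/7 : 2/7 → (1/2, 1/2).
So Q = (1/2)·U + (1/2)·V = (-1, 2).

(-1, 2)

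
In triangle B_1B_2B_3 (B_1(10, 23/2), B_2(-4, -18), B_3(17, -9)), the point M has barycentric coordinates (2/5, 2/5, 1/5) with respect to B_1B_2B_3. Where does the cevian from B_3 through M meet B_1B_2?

(3, -13/4)

Line B_3M meets B_1B_2 where the B_3-coordinate vanishes; zeroing M's B_3-weight and renormalizing leaves B_1, B_2-weights 2/5 : 2/5 → (1/2, 1/2).
So N = (1/2)·B_1 + (1/2)·B_2 = (3, -13/4).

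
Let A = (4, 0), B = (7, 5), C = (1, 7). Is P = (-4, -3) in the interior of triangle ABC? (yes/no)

no

Barycentric coordinates of P: (35/18, -65/36, 31/36).
The three coordinates are positive, negative, positive; a point is interior exactly when all three are positive.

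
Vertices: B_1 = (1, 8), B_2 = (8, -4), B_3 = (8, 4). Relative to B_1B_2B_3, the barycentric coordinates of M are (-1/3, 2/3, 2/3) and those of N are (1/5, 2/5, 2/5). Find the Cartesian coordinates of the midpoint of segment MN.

(127/15, -8/15)

Barycentric coordinates of the midpoint are the average: (-1/15, 8/15, 8/15).
Converting: (-1/15)·B_1 + (8/15)·B_2 + (8/15)·B_3 = (127/15, -8/15).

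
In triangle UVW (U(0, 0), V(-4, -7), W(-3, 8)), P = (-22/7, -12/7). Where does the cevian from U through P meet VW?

(-11/3, -2)

Barycentric coordinates of P with respect to UVW: (1/7, 4/7, 2/7).
On side VW the U-coordinate is zero; dropping P's U-weight 1/7 and renormalizing the remaining 4/7 : 2/7 gives weights 2/3, 1/3 on V, W.
Q = (2/3)·(-4, -7) + (1/3)·(-3, 8) = (-11/3, -2).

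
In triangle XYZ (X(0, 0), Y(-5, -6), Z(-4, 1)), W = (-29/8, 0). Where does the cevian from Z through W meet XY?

(-5/2, -3)

Barycentric coordinates of W with respect to XYZ: (1/8, 1/8, 3/4).
On side XY the Z-coordinate is zero; dropping W's Z-weight 3/4 and renormalizing the remaining 1/8 : 1/8 gives weights 1/2, 1/2 on X, Y.
V = (1/2)·(0, 0) + (1/2)·(-5, -6) = (-5/2, -3).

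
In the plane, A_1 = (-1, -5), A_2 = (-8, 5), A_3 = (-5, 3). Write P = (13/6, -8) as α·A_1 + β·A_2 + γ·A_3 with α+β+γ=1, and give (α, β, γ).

(7/6, -5/6, 2/3)

Signed area of the reference triangle: [A_1A_2A_3] = ½·((-1)·(5−3) + (-8)·(3−(-5)) + (-5)·(-5−5)) = ½·(-2 − 64 + 50) = -8.
[PA_2A_3] = ½·((13/6)·(5−3) + (-8)·(3−(-8)) + (-5)·(-8−5)) = ½·(13/3 − 88 + 65) = -28/3, so the A_1-coordinate is (-28/3)/(-8) = 7/6.
[A_1PA_3] = ½·((-1)·(-8−3) + (13/6)·(3−(-5)) + (-5)·(-5−(-8))) = ½·(11 + 52/3 − 15) = 20/3, so the A_2-coordinate is -5/6.
[A_1A_2P] = ½·((-1)·(5−(-8)) + (-8)·(-8−(-5)) + (13/6)·(-5−5)) = ½·(-13 + 24 − 65/3) = -16/3, so the A_3-coordinate is 2/3.
Check: 7/6 − 5/6 + 2/3 = 1.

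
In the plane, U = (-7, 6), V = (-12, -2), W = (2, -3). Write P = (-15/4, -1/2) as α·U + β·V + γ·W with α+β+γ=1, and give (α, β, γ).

(1/4, 1/4, 1/2)

Signed area of the reference triangle: [UVW] = ½·((-7)·(-2−(-3)) + (-12)·(-3−6) + 2·(6−(-2))) = ½·(-7 + 108 + 16) = 117/2.
[PVW] = ½·((-15/4)·(-2−(-3)) + (-12)·(-3−(-1/2)) + 2·(-1/2−(-2))) = ½·(-15/4 + 30 + 3) = 117/8, so the U-coordinate is (117/8)/(117/2) = 1/4.
[UPW] = ½·((-7)·(-1/2−(-3)) + (-15/4)·(-3−6) + 2·(6−(-1/2))) = ½·(-35/2 + 135/4 + 13) = 117/8, so the V-coordinate is 1/4.
[UVP] = ½·((-7)·(-2−(-1/2)) + (-12)·(-1/2−6) + (-15/4)·(6−(-2))) = ½·(21/2 + 78 − 30) = 117/4, so the W-coordinate is 1/2.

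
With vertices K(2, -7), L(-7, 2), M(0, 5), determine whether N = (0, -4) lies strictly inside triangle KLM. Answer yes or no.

Barycentric coordinates of N: (7/10, 1/5, 1/10).
The three coordinates are positive, positive, positive; a point is interior exactly when all three are positive.

yes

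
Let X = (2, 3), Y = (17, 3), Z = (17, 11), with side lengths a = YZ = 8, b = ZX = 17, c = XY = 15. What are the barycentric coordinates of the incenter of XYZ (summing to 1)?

The incenter has barycentric coordinates proportional to the opposite side lengths: (8 : 17 : 15).
Normalizing by 8+17+15 = 40 gives (1/5, 17/40, 3/8).

(1/5, 17/40, 3/8)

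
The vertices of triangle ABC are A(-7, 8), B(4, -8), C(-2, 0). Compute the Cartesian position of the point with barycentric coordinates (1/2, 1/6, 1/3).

(-7/2, 8/3)

P = (1/2)·A + (1/6)·B + (1/3)·C.
x-coordinate: (1/2)·(-7) + (1/6)·4 + (1/3)·(-2) = -7/2.
y-coordinate: (1/2)·8 + (1/6)·(-8) + (1/3)·0 = 8/3.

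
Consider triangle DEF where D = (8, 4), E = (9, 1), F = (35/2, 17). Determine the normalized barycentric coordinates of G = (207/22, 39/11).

(4/11, 6/11, 1/11)

Signed area of the reference triangle: [DEF] = ½·(8·(1−17) + 9·(17−4) + (35/2)·(4−1)) = ½·(-128 + 117 + 105/2) = 83/4.
[GEF] = ½·((207/22)·(1−17) + 9·(17−(39/11)) + (35/2)·(39/11−1)) = ½·(-1656/11 + 1332/11 + 490/11) = 83/11, so the D-coordinate is (83/11)/(83/4) = 4/11.
[DGF] = ½·(8·(39/11−17) + (207/22)·(17−4) + (35/2)·(4−(39/11))) = ½·(-1184/11 + 2691/22 + 175/22) = 249/22, so the E-coordinate is 6/11.
[DEG] = ½·(8·(1−(39/11)) + 9·(39/11−4) + (207/22)·(4−1)) = ½·(-224/11 − 45/11 + 621/22) = 83/44, so the F-coordinate is 1/11.
Check: 4/11 + 6/11 + 1/11 = 1.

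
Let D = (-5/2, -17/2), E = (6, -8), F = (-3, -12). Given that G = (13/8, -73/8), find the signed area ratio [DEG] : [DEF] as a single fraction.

1/4

[DEF] = ½·((-5/2)·(-8−(-12)) + 6·(-12−(-17/2)) + (-3)·(-17/2−(-8))) = ½·(-10 − 21 + 3/2) = -59/4.
[DEG] = ½·((-5/2)·(-8−(-73/8)) + 6·(-73/8−(-17/2)) + (13/8)·(-17/2−(-8))) = ½·(-45/16 − 15/4 − 13/16) = -59/16, so the ratio is (-59/16)/(-59/4) = 1/4.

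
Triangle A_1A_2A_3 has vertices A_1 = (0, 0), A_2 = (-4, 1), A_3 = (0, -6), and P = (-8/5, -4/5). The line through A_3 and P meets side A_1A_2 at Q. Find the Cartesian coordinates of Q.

Barycentric coordinates of P with respect to A_1A_2A_3: (2/5, 2/5, 1/5).
On side A_1A_2 the A_3-coordinate is zero; dropping P's A_3-weight 1/5 and renormalizing the remaining 2/5 : 2/5 gives weights 1/2, 1/2 on A_1, A_2.
Q = (1/2)·(0, 0) + (1/2)·(-4, 1) = (-2, 1/2).

(-2, 1/2)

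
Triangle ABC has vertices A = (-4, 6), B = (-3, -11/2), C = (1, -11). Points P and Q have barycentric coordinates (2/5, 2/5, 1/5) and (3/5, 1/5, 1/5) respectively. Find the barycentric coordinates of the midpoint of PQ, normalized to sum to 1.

(1/2, 3/10, 1/5)

Since both coordinate triples sum to 1, the midpoint's barycentrics are the componentwise average.
(2/5+3/5)/2 = 1/2; similarly 3/10 and 1/5.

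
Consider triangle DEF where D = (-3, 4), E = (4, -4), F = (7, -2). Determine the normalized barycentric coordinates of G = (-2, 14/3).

Signed area of the reference triangle: [DEF] = ½·((-3)·(-4−(-2)) + 4·(-2−4) + 7·(4−(-4))) = ½·(6 − 24 + 56) = 19.
[GEF] = ½·((-2)·(-4−(-2)) + 4·(-2−(14/3)) + 7·(14/3−(-4))) = ½·(4 − 80/3 + 182/3) = 19, so the D-coordinate is 19/19 = 1.
[DGF] = ½·((-3)·(14/3−(-2)) + (-2)·(-2−4) + 7·(4−(14/3))) = ½·(-20 + 12 − 14/3) = -19/3, so the E-coordinate is -1/3.
[DEG] = ½·((-3)·(-4−(14/3)) + 4·(14/3−4) + (-2)·(4−(-4))) = ½·(26 + 8/3 − 16) = 19/3, so the F-coordinate is 1/3.
Check: 1 − 1/3 + 1/3 = 1.

(1, -1/3, 1/3)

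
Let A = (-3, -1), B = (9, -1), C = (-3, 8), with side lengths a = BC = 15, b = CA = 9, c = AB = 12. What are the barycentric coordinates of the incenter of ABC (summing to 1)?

(5/12, 1/4, 1/3)

The incenter has barycentric coordinates proportional to the opposite side lengths: (15 : 9 : 12).
Normalizing by 15+9+12 = 36 gives (5/12, 1/4, 1/3).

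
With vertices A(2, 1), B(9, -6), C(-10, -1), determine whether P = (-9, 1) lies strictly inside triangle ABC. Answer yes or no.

Barycentric coordinates of P: (43/98, -11/49, 11/14).
The three coordinates are positive, negative, positive; a point is interior exactly when all three are positive.

no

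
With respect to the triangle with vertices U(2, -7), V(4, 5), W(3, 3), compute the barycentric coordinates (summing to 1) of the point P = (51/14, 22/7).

Signed area of the reference triangle: [UVW] = ½·(2·(5−3) + 4·(3−(-7)) + 3·(-7−5)) = ½·(4 + 40 − 36) = 4.
[PVW] = ½·((51/14)·(5−3) + 4·(3−(22/7)) + 3·(22/7−5)) = ½·(51/7 − 4/7 − 39/7) = 4/7, so the U-coordinate is (4/7)/4 = 1/7.
[UPW] = ½·(2·(22/7−3) + (51/14)·(3−(-7)) + 3·(-7−(22/7))) = ½·(2/7 + 255/7 − 213/7) = 22/7, so the V-coordinate is 11/14.
[UVP] = ½·(2·(5−(22/7)) + 4·(22/7−(-7)) + (51/14)·(-7−5)) = ½·(26/7 + 284/7 − 306/7) = 2/7, so the W-coordinate is 1/14.

(1/7, 11/14, 1/14)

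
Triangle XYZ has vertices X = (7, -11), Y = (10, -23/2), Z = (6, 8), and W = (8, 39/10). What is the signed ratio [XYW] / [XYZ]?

4/5

[XYZ] = ½·(7·(-23/2−8) + 10·(8−(-11)) + 6·(-11−(-23/2))) = ½·(-273/2 + 190 + 3) = 113/4.
[XYW] = ½·(7·(-23/2−(39/10)) + 10·(39/10−(-11)) + 8·(-11−(-23/2))) = ½·(-539/5 + 149 + 4) = 113/5, so the ratio is (113/5)/(113/4) = 4/5.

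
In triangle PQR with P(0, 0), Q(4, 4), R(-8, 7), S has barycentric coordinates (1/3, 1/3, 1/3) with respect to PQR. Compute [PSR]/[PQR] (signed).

The signed ratio [PSR]/[PQR] equals the barycentric coordinate of S at vertex Q, which is 1/3.

1/3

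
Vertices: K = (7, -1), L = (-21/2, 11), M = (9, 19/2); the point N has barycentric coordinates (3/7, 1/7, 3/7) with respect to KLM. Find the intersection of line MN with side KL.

Line MN meets KL where the M-coordinate vanishes; zeroing N's M-weight and renormalizing leaves K, L-weights 3/7 : 1/7 → (3/4, 1/4).
So J = (3/4)·K + (1/4)·L = (21/8, 2).

(21/8, 2)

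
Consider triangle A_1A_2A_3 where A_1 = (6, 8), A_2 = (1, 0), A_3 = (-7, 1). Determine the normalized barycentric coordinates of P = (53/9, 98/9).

(4/3, -5/9, 2/9)

Signed area of the reference triangle: [A_1A_2A_3] = ½·(6·(0−1) + 1·(1−8) + (-7)·(8−0)) = ½·(-6 − 7 − 56) = -69/2.
[PA_2A_3] = ½·((53/9)·(0−1) + 1·(1−(98/9)) + (-7)·(98/9−0)) = ½·(-53/9 − 89/9 − 686/9) = -46, so the A_1-coordinate is (-46)/(-69/2) = 4/3.
[A_1PA_3] = ½·(6·(98/9−1) + (53/9)·(1−8) + (-7)·(8−(98/9))) = ½·(178/3 − 371/9 + 182/9) = 115/6, so the A_2-coordinate is -5/9.
[A_1A_2P] = ½·(6·(0−(98/9)) + 1·(98/9−8) + (53/9)·(8−0)) = ½·(-196/3 + 26/9 + 424/9) = -23/3, so the A_3-coordinate is 2/9.
Check: 4/3 − 5/9 + 2/9 = 1.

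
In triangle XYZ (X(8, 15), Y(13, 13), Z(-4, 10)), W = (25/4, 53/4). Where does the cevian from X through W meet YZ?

(9/2, 23/2)

Barycentric coordinates of W with respect to XYZ: (1/2, 1/4, 1/4).
On side YZ the X-coordinate is zero; dropping W's X-weight 1/2 and renormalizing the remaining 1/4 : 1/4 gives weights 1/2, 1/2 on Y, Z.
V = (1/2)·(13, 13) + (1/2)·(-4, 10) = (9/2, 23/2).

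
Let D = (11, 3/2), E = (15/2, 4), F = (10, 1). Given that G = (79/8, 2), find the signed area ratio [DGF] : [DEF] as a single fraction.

1/4

[DEF] = ½·(11·(4−1) + (15/2)·(1−(3/2)) + 10·(3/2−4)) = ½·(33 − 15/4 − 25) = 17/8.
[DGF] = ½·(11·(2−1) + (79/8)·(1−(3/2)) + 10·(3/2−2)) = ½·(11 − 79/16 − 5) = 17/32, so the ratio is (17/32)/(17/8) = 1/4.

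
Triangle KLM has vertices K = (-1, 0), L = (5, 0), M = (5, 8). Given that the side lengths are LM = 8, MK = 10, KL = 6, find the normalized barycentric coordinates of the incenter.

The incenter has barycentric coordinates proportional to the opposite side lengths: (8 : 10 : 6).
Normalizing by 8+10+6 = 24 gives (1/3, 5/12, 1/4).

(1/3, 5/12, 1/4)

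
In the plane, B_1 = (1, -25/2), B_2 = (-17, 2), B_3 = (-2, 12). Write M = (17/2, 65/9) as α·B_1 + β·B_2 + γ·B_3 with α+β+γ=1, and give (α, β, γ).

Signed area of the reference triangle: [B_1B_2B_3] = ½·(1·(2−12) + (-17)·(12−(-25/2)) + (-2)·(-25/2−2)) = ½·(-10 − 833/2 + 29) = -795/4.
[MB_2B_3] = ½·((17/2)·(2−12) + (-17)·(12−(65/9)) + (-2)·(65/9−2)) = ½·(-85 − 731/9 − 94/9) = -265/3, so the B_1-coordinate is (-265/3)/(-795/4) = 4/9.
[B_1MB_3] = ½·(1·(65/9−12) + (17/2)·(12−(-25/2)) + (-2)·(-25/2−(65/9))) = ½·(-43/9 + 833/4 + 355/9) = 2915/24, so the B_2-coordinate is -11/18.
[B_1B_2M] = ½·(1·(2−(65/9)) + (-17)·(65/9−(-25/2)) + (17/2)·(-25/2−2)) = ½·(-47/9 − 6035/18 − 493/4) = -1855/8, so the B_3-coordinate is 7/6.
Check: 4/9 − 11/18 + 7/6 = 1.

(4/9, -11/18, 7/6)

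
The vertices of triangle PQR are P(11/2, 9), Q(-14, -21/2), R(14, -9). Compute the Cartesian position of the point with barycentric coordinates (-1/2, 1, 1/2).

S = (-1/2)·P + 1·Q + (1/2)·R.
x-coordinate: (-1/2)·(11/2) + 1·(-14) + (1/2)·14 = -39/4.
y-coordinate: (-1/2)·9 + 1·(-21/2) + (1/2)·(-9) = -39/2.

(-39/4, -39/2)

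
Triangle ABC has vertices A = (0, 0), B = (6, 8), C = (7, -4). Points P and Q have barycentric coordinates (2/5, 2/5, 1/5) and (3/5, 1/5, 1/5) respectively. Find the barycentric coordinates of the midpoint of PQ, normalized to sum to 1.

(1/2, 3/10, 1/5)

Since both coordinate triples sum to 1, the midpoint's barycentrics are the componentwise average.
(2/5+3/5)/2 = 1/2; similarly 3/10 and 1/5.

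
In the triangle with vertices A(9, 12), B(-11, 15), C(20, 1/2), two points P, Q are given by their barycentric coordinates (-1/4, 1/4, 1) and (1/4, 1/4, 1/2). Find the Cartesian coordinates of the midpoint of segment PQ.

(49/4, 33/8)

Barycentric coordinates of the midpoint are the average: (0, 1/4, 3/4).
Converting: 0·A + (1/4)·B + (3/4)·C = (49/4, 33/8).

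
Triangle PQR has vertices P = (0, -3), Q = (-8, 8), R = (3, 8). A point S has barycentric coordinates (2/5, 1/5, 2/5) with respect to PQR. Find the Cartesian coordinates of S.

S = (2/5)·P + (1/5)·Q + (2/5)·R.
x-coordinate: (2/5)·0 + (1/5)·(-8) + (2/5)·3 = -2/5.
y-coordinate: (2/5)·(-3) + (1/5)·8 + (2/5)·8 = 18/5.

(-2/5, 18/5)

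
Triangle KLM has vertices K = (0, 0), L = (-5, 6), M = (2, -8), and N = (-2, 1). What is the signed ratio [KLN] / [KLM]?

[KLM] = ½·(0·(6−(-8)) + (-5)·(-8−0) + 2·(0−6)) = ½·(0 + 40 − 12) = 14.
[KLN] = ½·(0·(6−1) + (-5)·(1−0) + (-2)·(0−6)) = ½·(0 − 5 + 12) = 7/2, so the ratio is (7/2)/14 = 1/4.

1/4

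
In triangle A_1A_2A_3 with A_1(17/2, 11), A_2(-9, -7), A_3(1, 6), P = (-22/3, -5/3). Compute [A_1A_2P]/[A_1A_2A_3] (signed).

4/3

[A_1A_2A_3] = ½·((17/2)·(-7−6) + (-9)·(6−11) + 1·(11−(-7))) = ½·(-221/2 + 45 + 18) = -95/4.
[A_1A_2P] = ½·((17/2)·(-7−(-5/3)) + (-9)·(-5/3−11) + (-22/3)·(11−(-7))) = ½·(-136/3 + 114 − 132) = -95/3, so the ratio is (-95/3)/(-95/4) = 4/3.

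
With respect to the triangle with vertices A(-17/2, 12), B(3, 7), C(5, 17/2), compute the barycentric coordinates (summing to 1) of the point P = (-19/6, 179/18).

Signed area of the reference triangle: [ABC] = ½·((-17/2)·(7−(17/2)) + 3·(17/2−12) + 5·(12−7)) = ½·(51/4 − 21/2 + 25) = 109/8.
[PBC] = ½·((-19/6)·(7−(17/2)) + 3·(17/2−(179/18)) + 5·(179/18−7)) = ½·(19/4 − 13/3 + 265/18) = 545/72, so the A-coordinate is (545/72)/(109/8) = 5/9.
[APC] = ½·((-17/2)·(179/18−(17/2)) + (-19/6)·(17/2−12) + 5·(12−(179/18))) = ½·(-221/18 + 133/12 + 185/18) = 109/24, so the B-coordinate is 1/3.
[ABP] = ½·((-17/2)·(7−(179/18)) + 3·(179/18−12) + (-19/6)·(12−7)) = ½·(901/36 − 37/6 − 95/6) = 109/72, so the C-coordinate is 1/9.

(5/9, 1/3, 1/9)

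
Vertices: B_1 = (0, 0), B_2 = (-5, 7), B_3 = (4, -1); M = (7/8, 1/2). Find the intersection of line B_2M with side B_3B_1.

(12/7, -3/7)

Barycentric coordinates of M with respect to B_1B_2B_3: (1/2, 1/8, 3/8).
On side B_3B_1 the B_2-coordinate is zero; dropping M's B_2-weight 1/8 and renormalizing the remaining 3/8 : 1/2 gives weights 3/7, 4/7 on B_3, B_1.
N = (3/7)·(4, -1) + (4/7)·(0, 0) = (12/7, -3/7).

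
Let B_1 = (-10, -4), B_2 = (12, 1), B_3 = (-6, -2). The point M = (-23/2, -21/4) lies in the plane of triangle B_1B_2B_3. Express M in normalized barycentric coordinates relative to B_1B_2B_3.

(7/4, 1/12, -5/6)

Signed area of the reference triangle: [B_1B_2B_3] = ½·((-10)·(1−(-2)) + 12·(-2−(-4)) + (-6)·(-4−1)) = ½·(-30 + 24 + 30) = 12.
[MB_2B_3] = ½·((-23/2)·(1−(-2)) + 12·(-2−(-21/4)) + (-6)·(-21/4−1)) = ½·(-69/2 + 39 + 75/2) = 21, so the B_1-coordinate is 21/12 = 7/4.
[B_1MB_3] = ½·((-10)·(-21/4−(-2)) + (-23/2)·(-2−(-4)) + (-6)·(-4−(-21/4))) = ½·(65/2 − 23 − 15/2) = 1, so the B_2-coordinate is 1/12.
[B_1B_2M] = ½·((-10)·(1−(-21/4)) + 12·(-21/4−(-4)) + (-23/2)·(-4−1)) = ½·(-125/2 − 15 + 115/2) = -10, so the B_3-coordinate is -5/6.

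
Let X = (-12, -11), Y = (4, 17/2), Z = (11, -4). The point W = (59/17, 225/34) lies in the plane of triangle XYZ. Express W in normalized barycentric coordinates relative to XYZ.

Signed area of the reference triangle: [XYZ] = ½·((-12)·(17/2−(-4)) + 4·(-4−(-11)) + 11·(-11−(17/2))) = ½·(-150 + 28 − 429/2) = -673/4.
[WYZ] = ½·((59/17)·(17/2−(-4)) + 4·(-4−(225/34)) + 11·(225/34−(17/2))) = ½·(1475/34 − 722/17 − 352/17) = -673/68, so the X-coordinate is (-673/68)/(-673/4) = 1/17.
[XWZ] = ½·((-12)·(225/34−(-4)) + (59/17)·(-4−(-11)) + 11·(-11−(225/34))) = ½·(-2166/17 + 413/17 − 6589/34) = -10095/68, so the Y-coordinate is 15/17.
[XYW] = ½·((-12)·(17/2−(225/34)) + 4·(225/34−(-11)) + (59/17)·(-11−(17/2))) = ½·(-384/17 + 1198/17 − 2301/34) = -673/68, so the Z-coordinate is 1/17.

(1/17, 15/17, 1/17)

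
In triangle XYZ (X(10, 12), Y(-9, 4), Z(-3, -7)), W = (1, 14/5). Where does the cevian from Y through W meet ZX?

(7/2, 5/2)

Barycentric coordinates of W with respect to XYZ: (2/5, 1/5, 2/5).
On side ZX the Y-coordinate is zero; dropping W's Y-weight 1/5 and renormalizing the remaining 2/5 : 2/5 gives weights 1/2, 1/2 on Z, X.
V = (1/2)·(-3, -7) + (1/2)·(10, 12) = (7/2, 5/2).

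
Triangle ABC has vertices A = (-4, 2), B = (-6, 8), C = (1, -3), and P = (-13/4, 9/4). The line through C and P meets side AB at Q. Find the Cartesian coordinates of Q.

(-14/3, 4)

Barycentric coordinates of P with respect to ABC: (1/2, 1/4, 1/4).
On side AB the C-coordinate is zero; dropping P's C-weight 1/4 and renormalizing the remaining 1/2 : 1/4 gives weights 2/3, 1/3 on A, B.
Q = (2/3)·(-4, 2) + (1/3)·(-6, 8) = (-14/3, 4).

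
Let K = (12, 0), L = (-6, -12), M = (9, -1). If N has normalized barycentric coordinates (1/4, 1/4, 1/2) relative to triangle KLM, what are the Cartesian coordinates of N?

(6, -7/2)

N = (1/4)·K + (1/4)·L + (1/2)·M.
x-coordinate: (1/4)·12 + (1/4)·(-6) + (1/2)·9 = 6.
y-coordinate: (1/4)·0 + (1/4)·(-12) + (1/2)·(-1) = -7/2.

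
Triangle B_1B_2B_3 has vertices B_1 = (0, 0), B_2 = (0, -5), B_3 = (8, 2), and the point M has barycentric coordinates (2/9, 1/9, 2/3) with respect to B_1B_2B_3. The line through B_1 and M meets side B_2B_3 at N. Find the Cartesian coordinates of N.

(48/7, 1)

Line B_1M meets B_2B_3 where the B_1-coordinate vanishes; zeroing M's B_1-weight and renormalizing leaves B_2, B_3-weights 1/9 : 2/3 → (1/7, 6/7).
So N = (1/7)·B_2 + (6/7)·B_3 = (48/7, 1).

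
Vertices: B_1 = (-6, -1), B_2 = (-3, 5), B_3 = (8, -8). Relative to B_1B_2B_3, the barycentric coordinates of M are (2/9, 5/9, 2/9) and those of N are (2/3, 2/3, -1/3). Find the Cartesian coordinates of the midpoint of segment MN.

(-89/18, 55/18)

Barycentric coordinates of the midpoint are the average: (4/9, 11/18, -1/18).
Converting: (4/9)·B_1 + (11/18)·B_2 + (-1/18)·B_3 = (-89/18, 55/18).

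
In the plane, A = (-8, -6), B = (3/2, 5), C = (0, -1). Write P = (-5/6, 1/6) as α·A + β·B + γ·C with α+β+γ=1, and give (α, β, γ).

Signed area of the reference triangle: [ABC] = ½·((-8)·(5−(-1)) + (3/2)·(-1−(-6)) + 0·(-6−5)) = ½·(-48 + 15/2 + 0) = -81/4.
[PBC] = ½·((-5/6)·(5−(-1)) + (3/2)·(-1−(1/6)) + 0·(1/6−5)) = ½·(-5 − 7/4 + 0) = -27/8, so the A-coordinate is (-27/8)/(-81/4) = 1/6.
[APC] = ½·((-8)·(1/6−(-1)) + (-5/6)·(-1−(-6)) + 0·(-6−(1/6))) = ½·(-28/3 − 25/6 + 0) = -27/4, so the B-coordinate is 1/3.
[ABP] = ½·((-8)·(5−(1/6)) + (3/2)·(1/6−(-6)) + (-5/6)·(-6−5)) = ½·(-116/3 + 37/4 + 55/6) = -81/8, so the C-coordinate is 1/2.
Check: 1/6 + 1/3 + 1/2 = 1.

(1/6, 1/3, 1/2)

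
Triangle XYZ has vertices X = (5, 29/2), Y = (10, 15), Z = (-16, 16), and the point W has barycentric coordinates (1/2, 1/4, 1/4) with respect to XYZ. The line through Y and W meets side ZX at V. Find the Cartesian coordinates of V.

(-2, 15)

Line YW meets ZX where the Y-coordinate vanishes; zeroing W's Y-weight and renormalizing leaves Z, X-weights 1/4 : 1/2 → (1/3, 2/3).
So V = (1/3)·Z + (2/3)·X = (-2, 15).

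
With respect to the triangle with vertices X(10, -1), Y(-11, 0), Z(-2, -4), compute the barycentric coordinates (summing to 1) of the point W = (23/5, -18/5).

Signed area of the reference triangle: [XYZ] = ½·(10·(0−(-4)) + (-11)·(-4−(-1)) + (-2)·(-1−0)) = ½·(40 + 33 + 2) = 75/2.
[WYZ] = ½·((23/5)·(0−(-4)) + (-11)·(-4−(-18/5)) + (-2)·(-18/5−0)) = ½·(92/5 + 22/5 + 36/5) = 15, so the X-coordinate is 15/(75/2) = 2/5.
[XWZ] = ½·(10·(-18/5−(-4)) + (23/5)·(-4−(-1)) + (-2)·(-1−(-18/5))) = ½·(4 − 69/5 − 26/5) = -15/2, so the Y-coordinate is -1/5.
[XYW] = ½·(10·(0−(-18/5)) + (-11)·(-18/5−(-1)) + (23/5)·(-1−0)) = ½·(36 + 143/5 − 23/5) = 30, so the Z-coordinate is 4/5.
Check: 2/5 − 1/5 + 4/5 = 1.

(2/5, -1/5, 4/5)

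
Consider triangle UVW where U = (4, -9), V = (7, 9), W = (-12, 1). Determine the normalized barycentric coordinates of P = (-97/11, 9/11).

Signed area of the reference triangle: [UVW] = ½·(4·(9−1) + 7·(1−(-9)) + (-12)·(-9−9)) = ½·(32 + 70 + 216) = 159.
[PVW] = ½·((-97/11)·(9−1) + 7·(1−(9/11)) + (-12)·(9/11−9)) = ½·(-776/11 + 14/11 + 1080/11) = 159/11, so the U-coordinate is (159/11)/159 = 1/11.
[UPW] = ½·(4·(9/11−1) + (-97/11)·(1−(-9)) + (-12)·(-9−(9/11))) = ½·(-8/11 − 970/11 + 1296/11) = 159/11, so the V-coordinate is 1/11.
[UVP] = ½·(4·(9−(9/11)) + 7·(9/11−(-9)) + (-97/11)·(-9−9)) = ½·(360/11 + 756/11 + 1746/11) = 1431/11, so the W-coordinate is 9/11.
Check: 1/11 + 1/11 + 9/11 = 1.

(1/11, 1/11, 9/11)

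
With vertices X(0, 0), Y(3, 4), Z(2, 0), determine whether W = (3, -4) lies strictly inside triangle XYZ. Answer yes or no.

Barycentric coordinates of W: (-1, -1, 3).
The three coordinates are negative, negative, positive; a point is interior exactly when all three are positive.

no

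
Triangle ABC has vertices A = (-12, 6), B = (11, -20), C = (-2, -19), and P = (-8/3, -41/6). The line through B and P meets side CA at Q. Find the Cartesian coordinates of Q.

(-19/2, -1/4)

Barycentric coordinates of P with respect to ABC: (1/2, 1/3, 1/6).
On side CA the B-coordinate is zero; dropping P's B-weight 1/3 and renormalizing the remaining 1/6 : 1/2 gives weights 1/4, 3/4 on C, A.
Q = (1/4)·(-2, -19) + (3/4)·(-12, 6) = (-19/2, -1/4).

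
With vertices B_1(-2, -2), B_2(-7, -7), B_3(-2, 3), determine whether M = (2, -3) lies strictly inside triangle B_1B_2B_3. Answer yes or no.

Barycentric coordinates of M: (14/5, -4/5, -1).
The three coordinates are positive, negative, negative; a point is interior exactly when all three are positive.

no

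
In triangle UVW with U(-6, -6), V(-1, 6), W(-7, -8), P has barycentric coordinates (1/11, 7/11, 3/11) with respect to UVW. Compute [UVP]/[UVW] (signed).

3/11

The signed ratio [UVP]/[UVW] equals the barycentric coordinate of P at vertex W, which is 3/11.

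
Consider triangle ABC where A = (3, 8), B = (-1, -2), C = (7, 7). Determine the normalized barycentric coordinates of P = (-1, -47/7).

Signed area of the reference triangle: [ABC] = ½·(3·(-2−7) + (-1)·(7−8) + 7·(8−(-2))) = ½·(-27 + 1 + 70) = 22.
[PBC] = ½·((-1)·(-2−7) + (-1)·(7−(-47/7)) + 7·(-47/7−(-2))) = ½·(9 − 96/7 − 33) = -132/7, so the A-coordinate is (-132/7)/22 = -6/7.
[APC] = ½·(3·(-47/7−7) + (-1)·(7−8) + 7·(8−(-47/7))) = ½·(-288/7 + 1 + 103) = 220/7, so the B-coordinate is 10/7.
[ABP] = ½·(3·(-2−(-47/7)) + (-1)·(-47/7−8) + (-1)·(8−(-2))) = ½·(99/7 + 103/7 − 10) = 66/7, so the C-coordinate is 3/7.
Check: -6/7 + 10/7 + 3/7 = 1.

(-6/7, 10/7, 3/7)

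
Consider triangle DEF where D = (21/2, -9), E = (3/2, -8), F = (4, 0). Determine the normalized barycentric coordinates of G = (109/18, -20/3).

(4/9, 1/3, 2/9)

Signed area of the reference triangle: [DEF] = ½·((21/2)·(-8−0) + (3/2)·(0−(-9)) + 4·(-9−(-8))) = ½·(-84 + 27/2 − 4) = -149/4.
[GEF] = ½·((109/18)·(-8−0) + (3/2)·(0−(-20/3)) + 4·(-20/3−(-8))) = ½·(-436/9 + 10 + 16/3) = -149/9, so the D-coordinate is (-149/9)/(-149/4) = 4/9.
[DGF] = ½·((21/2)·(-20/3−0) + (109/18)·(0−(-9)) + 4·(-9−(-20/3))) = ½·(-70 + 109/2 − 28/3) = -149/12, so the E-coordinate is 1/3.
[DEG] = ½·((21/2)·(-8−(-20/3)) + (3/2)·(-20/3−(-9)) + (109/18)·(-9−(-8))) = ½·(-14 + 7/2 − 109/18) = -149/18, so the F-coordinate is 2/9.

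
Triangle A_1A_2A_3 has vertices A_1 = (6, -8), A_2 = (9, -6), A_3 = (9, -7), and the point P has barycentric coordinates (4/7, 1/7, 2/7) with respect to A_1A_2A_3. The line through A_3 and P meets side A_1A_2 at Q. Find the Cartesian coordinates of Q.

Line A_3P meets A_1A_2 where the A_3-coordinate vanishes; zeroing P's A_3-weight and renormalizing leaves A_1, A_2-weights 4/7 : 1/7 → (4/5, 1/5).
So Q = (4/5)·A_1 + (1/5)·A_2 = (33/5, -38/5).

(33/5, -38/5)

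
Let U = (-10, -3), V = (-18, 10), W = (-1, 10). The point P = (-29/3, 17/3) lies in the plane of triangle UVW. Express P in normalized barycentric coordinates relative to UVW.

Signed area of the reference triangle: [UVW] = ½·((-10)·(10−10) + (-18)·(10−(-3)) + (-1)·(-3−10)) = ½·(0 − 234 + 13) = -221/2.
[PVW] = ½·((-29/3)·(10−10) + (-18)·(10−(17/3)) + (-1)·(17/3−10)) = ½·(0 − 78 + 13/3) = -221/6, so the U-coordinate is (-221/6)/(-221/2) = 1/3.
[UPW] = ½·((-10)·(17/3−10) + (-29/3)·(10−(-3)) + (-1)·(-3−(17/3))) = ½·(130/3 − 377/3 + 26/3) = -221/6, so the V-coordinate is 1/3.
[UVP] = ½·((-10)·(10−(17/3)) + (-18)·(17/3−(-3)) + (-29/3)·(-3−10)) = ½·(-130/3 − 156 + 377/3) = -221/6, so the W-coordinate is 1/3.

(1/3, 1/3, 1/3)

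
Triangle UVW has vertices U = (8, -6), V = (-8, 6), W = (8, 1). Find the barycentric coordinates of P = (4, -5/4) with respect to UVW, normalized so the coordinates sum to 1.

Signed area of the reference triangle: [UVW] = ½·(8·(6−1) + (-8)·(1−(-6)) + 8·(-6−6)) = ½·(40 − 56 − 96) = -56.
[PVW] = ½·(4·(6−1) + (-8)·(1−(-5/4)) + 8·(-5/4−6)) = ½·(20 − 18 − 58) = -28, so the U-coordinate is (-28)/(-56) = 1/2.
[UPW] = ½·(8·(-5/4−1) + 4·(1−(-6)) + 8·(-6−(-5/4))) = ½·(-18 + 28 − 38) = -14, so the V-coordinate is 1/4.
[UVP] = ½·(8·(6−(-5/4)) + (-8)·(-5/4−(-6)) + 4·(-6−6)) = ½·(58 − 38 − 48) = -14, so the W-coordinate is 1/4.
Check: 1/2 + 1/4 + 1/4 = 1.

(1/2, 1/4, 1/4)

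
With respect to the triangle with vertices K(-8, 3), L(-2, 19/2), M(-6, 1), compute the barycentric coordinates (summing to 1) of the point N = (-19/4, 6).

(3/8, 1/2, 1/8)

Signed area of the reference triangle: [KLM] = ½·((-8)·(19/2−1) + (-2)·(1−3) + (-6)·(3−(19/2))) = ½·(-68 + 4 + 39) = -25/2.
[NLM] = ½·((-19/4)·(19/2−1) + (-2)·(1−6) + (-6)·(6−(19/2))) = ½·(-323/8 + 10 + 21) = -75/16, so the K-coordinate is (-75/16)/(-25/2) = 3/8.
[KNM] = ½·((-8)·(6−1) + (-19/4)·(1−3) + (-6)·(3−6)) = ½·(-40 + 19/2 + 18) = -25/4, so the L-coordinate is 1/2.
[KLN] = ½·((-8)·(19/2−6) + (-2)·(6−3) + (-19/4)·(3−(19/2))) = ½·(-28 − 6 + 247/8) = -25/16, so the M-coordinate is 1/8.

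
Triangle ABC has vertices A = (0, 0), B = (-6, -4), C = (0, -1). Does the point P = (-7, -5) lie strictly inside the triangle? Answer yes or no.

Barycentric coordinates of P: (-1/2, 7/6, 1/3).
The three coordinates are negative, positive, positive; a point is interior exactly when all three are positive.

no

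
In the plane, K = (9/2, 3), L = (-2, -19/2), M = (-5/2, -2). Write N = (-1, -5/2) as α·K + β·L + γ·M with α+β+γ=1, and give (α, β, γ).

Signed area of the reference triangle: [KLM] = ½·((9/2)·(-19/2−(-2)) + (-2)·(-2−3) + (-5/2)·(3−(-19/2))) = ½·(-135/4 + 10 − 125/4) = -55/2.
[NLM] = ½·((-1)·(-19/2−(-2)) + (-2)·(-2−(-5/2)) + (-5/2)·(-5/2−(-19/2))) = ½·(15/2 − 1 − 35/2) = -11/2, so the K-coordinate is (-11/2)/(-55/2) = 1/5.
[KNM] = ½·((9/2)·(-5/2−(-2)) + (-1)·(-2−3) + (-5/2)·(3−(-5/2))) = ½·(-9/4 + 5 − 55/4) = -11/2, so the L-coordinate is 1/5.
[KLN] = ½·((9/2)·(-19/2−(-5/2)) + (-2)·(-5/2−3) + (-1)·(3−(-19/2))) = ½·(-63/2 + 11 − 25/2) = -33/2, so the M-coordinate is 3/5.

(1/5, 1/5, 3/5)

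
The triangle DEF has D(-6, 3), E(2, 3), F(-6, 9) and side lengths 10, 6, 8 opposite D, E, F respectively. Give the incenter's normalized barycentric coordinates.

(5/12, 1/4, 1/3)

The incenter has barycentric coordinates proportional to the opposite side lengths: (10 : 6 : 8).
Normalizing by 10+6+8 = 24 gives (5/12, 1/4, 1/3).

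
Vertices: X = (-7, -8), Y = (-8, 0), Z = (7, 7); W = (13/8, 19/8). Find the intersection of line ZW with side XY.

(-22/3, -16/3)

Barycentric coordinates of W with respect to XYZ: (1/4, 1/8, 5/8).
On side XY the Z-coordinate is zero; dropping W's Z-weight 5/8 and renormalizing the remaining 1/4 : 1/8 gives weights 2/3, 1/3 on X, Y.
V = (2/3)·(-7, -8) + (1/3)·(-8, 0) = (-22/3, -16/3).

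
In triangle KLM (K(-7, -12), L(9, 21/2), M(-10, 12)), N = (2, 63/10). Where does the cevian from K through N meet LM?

Barycentric coordinates of N with respect to KLM: (1/5, 3/5, 1/5).
On side LM the K-coordinate is zero; dropping N's K-weight 1/5 and renormalizing the remaining 3/5 : 1/5 gives weights 3/4, 1/4 on L, M.
J = (3/4)·(9, 21/2) + (1/4)·(-10, 12) = (17/4, 87/8).

(17/4, 87/8)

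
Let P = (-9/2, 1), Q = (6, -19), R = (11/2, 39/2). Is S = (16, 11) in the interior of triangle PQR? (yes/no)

Barycentric coordinates of S: (-1600/1577, 1117/1577, 2060/1577).
The three coordinates are negative, positive, positive; a point is interior exactly when all three are positive.

no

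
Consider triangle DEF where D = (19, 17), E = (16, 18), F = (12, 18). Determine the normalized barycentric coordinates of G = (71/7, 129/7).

Signed area of the reference triangle: [DEF] = ½·(19·(18−18) + 16·(18−17) + 12·(17−18)) = ½·(0 + 16 − 12) = 2.
[GEF] = ½·((71/7)·(18−18) + 16·(18−(129/7)) + 12·(129/7−18)) = ½·(0 − 48/7 + 36/7) = -6/7, so the D-coordinate is (-6/7)/2 = -3/7.
[DGF] = ½·(19·(129/7−18) + (71/7)·(18−17) + 12·(17−(129/7))) = ½·(57/7 + 71/7 − 120/7) = 4/7, so the E-coordinate is 2/7.
[DEG] = ½·(19·(18−(129/7)) + 16·(129/7−17) + (71/7)·(17−18)) = ½·(-57/7 + 160/7 − 71/7) = 16/7, so the F-coordinate is 8/7.

(-3/7, 2/7, 8/7)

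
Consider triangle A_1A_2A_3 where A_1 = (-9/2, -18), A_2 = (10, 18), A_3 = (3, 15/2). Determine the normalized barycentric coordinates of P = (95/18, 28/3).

Signed area of the reference triangle: [A_1A_2A_3] = ½·((-9/2)·(18−(15/2)) + 10·(15/2−(-18)) + 3·(-18−18)) = ½·(-189/4 + 255 − 108) = 399/8.
[PA_2A_3] = ½·((95/18)·(18−(15/2)) + 10·(15/2−(28/3)) + 3·(28/3−18)) = ½·(665/12 − 55/3 − 26) = 133/24, so the A_1-coordinate is (133/24)/(399/8) = 1/9.
[A_1PA_3] = ½·((-9/2)·(28/3−(15/2)) + (95/18)·(15/2−(-18)) + 3·(-18−(28/3))) = ½·(-33/4 + 1615/12 − 82) = 133/6, so the A_2-coordinate is 4/9.
[A_1A_2P] = ½·((-9/2)·(18−(28/3)) + 10·(28/3−(-18)) + (95/18)·(-18−18)) = ½·(-39 + 820/3 − 190) = 133/6, so the A_3-coordinate is 4/9.
Check: 1/9 + 4/9 + 4/9 = 1.

(1/9, 4/9, 4/9)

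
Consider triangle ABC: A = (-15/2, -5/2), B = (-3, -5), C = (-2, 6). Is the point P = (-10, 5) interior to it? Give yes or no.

Barycentric coordinates of P: (87/52, -125/104, 55/104).
The three coordinates are positive, negative, positive; a point is interior exactly when all three are positive.

no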